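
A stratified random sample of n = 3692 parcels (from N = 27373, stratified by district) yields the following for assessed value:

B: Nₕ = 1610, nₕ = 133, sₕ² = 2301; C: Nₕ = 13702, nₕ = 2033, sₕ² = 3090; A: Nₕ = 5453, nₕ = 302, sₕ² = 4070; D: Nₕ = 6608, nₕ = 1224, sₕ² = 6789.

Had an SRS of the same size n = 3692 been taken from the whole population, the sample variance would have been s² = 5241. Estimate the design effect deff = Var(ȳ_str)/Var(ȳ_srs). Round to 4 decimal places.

Var(ȳ_str) = Σ Wₕ²(1−fₕ)sₕ²/nₕ with Wₕ = Nₕ/27373:
  B: (1610/27373)²·(1−133/1610)·2301/133 = 0.054906853
  C: (13702/27373)²·(1−2033/13702)·3090/2033 = 0.32433507
  A: (5453/27373)²·(1−302/5453)·4070/302 = 0.50520742
  D: (6608/27373)²·(1−1224/6608)·6789/1224 = 0.26336295
  → Var(ȳ_str) = 1.1478123.
Var(ȳ_srs) = (1 − 3692/27373)·5241/3692 = 1.2280898.
deff = 1.1478123 / 1.2280898 = 0.9346.

0.9346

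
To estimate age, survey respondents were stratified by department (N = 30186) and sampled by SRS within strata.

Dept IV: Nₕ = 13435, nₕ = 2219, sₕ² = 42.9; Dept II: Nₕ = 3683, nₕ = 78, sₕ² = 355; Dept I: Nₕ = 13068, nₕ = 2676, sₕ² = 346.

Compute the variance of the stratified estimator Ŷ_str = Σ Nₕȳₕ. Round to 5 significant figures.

Var(Ŷ_str) = Σₕ Nₕ²(1 − fₕ)sₕ²/nₕ.
Dept IV: 13435²·(1 − 2219/13435)·42.9/2219 = 2.913236 × 10^6.
Dept II: 3683²·(1 − 78/3683)·355/78 = 6.042835 × 10^7.
Dept I: 13068²·(1 − 2676/13068)·346/2676 = 1.7558938 × 10^7.
Sum = 8.0900524 × 10^7.

8.0901 × 10^7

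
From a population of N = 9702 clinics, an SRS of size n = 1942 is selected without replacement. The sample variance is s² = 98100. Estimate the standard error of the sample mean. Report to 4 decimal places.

6.3564

Under SRS without replacement, Var(ȳ) = (1 − f)·s²/n with f = n/N = 1942/9702 = 0.20016491.
Var(ȳ) = (1 − 0.20016491)·98100/1942 = 0.79983509·50.514933 = 40.403616.
SE(ȳ) = √(40.403616) = 6.3564.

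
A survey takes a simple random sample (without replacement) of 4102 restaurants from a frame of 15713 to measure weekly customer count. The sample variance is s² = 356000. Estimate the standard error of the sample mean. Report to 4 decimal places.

8.0082

Under SRS without replacement, Var(ȳ) = (1 − f)·s²/n with f = n/N = 4102/15713 = 0.26105772.
Var(ȳ) = (1 − 0.26105772)·356000/4102 = 0.73894228·86.786933 = 64.130534.
SE(ȳ) = √(64.130534) = 8.0082.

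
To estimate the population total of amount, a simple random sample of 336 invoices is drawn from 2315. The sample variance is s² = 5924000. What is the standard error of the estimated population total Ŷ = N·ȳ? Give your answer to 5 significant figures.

Var(Ŷ) = N²·Var(ȳ) = N²·(1 − n/N)·s²/n.
f = 336/2315 = 0.14514039; Var(ȳ) = 0.85485961·5924000/336 = 15071.989.
Var(Ŷ) = 2315² · 15071.989 = 8.077418 × 10^10.
SE(Ŷ) = √(8.077418 × 10^10) = 284210.

284210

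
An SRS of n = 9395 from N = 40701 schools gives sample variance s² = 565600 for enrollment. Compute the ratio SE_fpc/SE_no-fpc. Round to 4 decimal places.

f = n/N = 9395/40701 = 0.23082971.
SE_no-fpc = √(s²/n) = 7.7590099; SE_fpc = √((1−f)s²/n) = 6.8048344.
Ratio = √(1−f) = 0.87702354.

0.8770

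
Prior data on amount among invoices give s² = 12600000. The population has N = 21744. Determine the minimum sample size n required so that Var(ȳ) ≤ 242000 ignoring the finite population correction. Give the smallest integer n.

53

Without fpc, n₀ = s²/D = 12600000/242000 = 52.0661.
Rounding up, n = 53.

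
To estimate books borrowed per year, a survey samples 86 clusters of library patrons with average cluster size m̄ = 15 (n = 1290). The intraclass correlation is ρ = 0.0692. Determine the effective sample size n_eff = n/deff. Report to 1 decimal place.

655.2

deff = 1 + (15 − 1)·0.0692 = 1 + 0.9688 = 1.9688.
n_eff = 1290 / 1.9688 = 655.2.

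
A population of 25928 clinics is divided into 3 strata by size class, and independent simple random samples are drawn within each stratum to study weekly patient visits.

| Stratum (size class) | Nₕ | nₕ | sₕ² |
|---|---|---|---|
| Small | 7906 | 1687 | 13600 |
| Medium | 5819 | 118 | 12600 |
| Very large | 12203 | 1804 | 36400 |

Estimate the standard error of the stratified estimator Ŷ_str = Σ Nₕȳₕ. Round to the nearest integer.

80617

Var(Ŷ_str) = Σₕ Nₕ²(1 − fₕ)sₕ²/nₕ.
Small: 7906²·(1 − 1687/7906)·13600/1687 = 3.9637038 × 10^8.
Medium: 5819²·(1 − 118/5819)·12600/118 = 3.5423212 × 10^9.
Very large: 12203²·(1 − 1804/12203)·36400/1804 = 2.5604897 × 10^9.
Sum = 6.4991813 × 10^9.
SE = √(6.4991813 × 10^9) = 80617.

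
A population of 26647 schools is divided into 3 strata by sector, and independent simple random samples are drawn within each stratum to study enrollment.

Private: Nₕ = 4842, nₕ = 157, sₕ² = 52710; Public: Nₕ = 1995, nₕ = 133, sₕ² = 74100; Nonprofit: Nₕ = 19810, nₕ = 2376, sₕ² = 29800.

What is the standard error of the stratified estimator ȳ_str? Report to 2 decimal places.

Var(ȳ_str) = Σₕ Wₕ²(1 − fₕ)sₕ²/nₕ with Wₕ = Nₕ/N, N = 26647.
Private: Wₕ = 0.18170901; term = 0.18170901²·(1 − 0.03242462)·52710/157 = 10.725835.
Public: Wₕ = 0.07486771; term = 0.07486771²·(1 − 0.06666667)·74100/133 = 2.9146909.
Nonprofit: Wₕ = 0.74342327; term = 0.74342327²·(1 − 0.11993942)·29800/2376 = 6.1003493.
Sum = 19.740875.
SE = √(19.740875) = 4.44.

4.44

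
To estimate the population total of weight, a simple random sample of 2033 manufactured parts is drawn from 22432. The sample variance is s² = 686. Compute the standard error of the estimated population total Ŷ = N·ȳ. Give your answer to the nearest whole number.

12426

Var(Ŷ) = N²·Var(ȳ) = N²·(1 − n/N)·s²/n.
f = 2033/22432 = 0.09062946; Var(ȳ) = 0.90937054·686/2033 = 0.30685105.
Var(Ŷ) = 22432² · 0.30685105 = 1.544058 × 10^8.
SE(Ŷ) = √(1.544058 × 10^8) = 12426.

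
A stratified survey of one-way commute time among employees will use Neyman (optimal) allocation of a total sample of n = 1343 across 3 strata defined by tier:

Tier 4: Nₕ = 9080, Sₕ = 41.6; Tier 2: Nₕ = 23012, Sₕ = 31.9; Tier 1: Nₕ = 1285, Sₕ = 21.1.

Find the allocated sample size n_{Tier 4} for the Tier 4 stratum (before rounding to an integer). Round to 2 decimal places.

445.41

Neyman allocation: nₕ = n·NₕSₕ / Σⱼ NⱼSⱼ.
Σ NⱼSⱼ = 9080·41.6 + 23012·31.9 + 1285·21.1 = 1.1389243 × 10^6.
n_{Tier 4} = 1343·9080·41.6 / (1.1389243 × 10^6) = 445.41.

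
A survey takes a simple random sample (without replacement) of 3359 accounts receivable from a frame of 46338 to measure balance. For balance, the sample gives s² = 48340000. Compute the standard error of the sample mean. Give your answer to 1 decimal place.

Under SRS without replacement, Var(ȳ) = (1 − f)·s²/n with f = n/N = 3359/46338 = 0.07248910.
Var(ȳ) = (1 − 0.07248910)·48340000/3359 = 0.92751090·14391.188 = 13347.984.
SE(ȳ) = √(13347.984) = 115.5.

115.5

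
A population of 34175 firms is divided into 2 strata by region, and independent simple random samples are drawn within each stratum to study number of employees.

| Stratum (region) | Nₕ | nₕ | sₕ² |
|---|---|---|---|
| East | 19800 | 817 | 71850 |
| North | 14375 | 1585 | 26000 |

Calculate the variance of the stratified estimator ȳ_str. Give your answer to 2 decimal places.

Var(ȳ_str) = Σₕ Wₕ²(1 − fₕ)sₕ²/nₕ with Wₕ = Nₕ/N, N = 34175.
East: Wₕ = 0.57937089; term = 0.57937089²·(1 − 0.04126263)·71850/817 = 28.302038.
North: Wₕ = 0.42062911; term = 0.42062911²·(1 − 0.11026087)·26000/1585 = 2.5822925.
Sum = 30.884331.

30.88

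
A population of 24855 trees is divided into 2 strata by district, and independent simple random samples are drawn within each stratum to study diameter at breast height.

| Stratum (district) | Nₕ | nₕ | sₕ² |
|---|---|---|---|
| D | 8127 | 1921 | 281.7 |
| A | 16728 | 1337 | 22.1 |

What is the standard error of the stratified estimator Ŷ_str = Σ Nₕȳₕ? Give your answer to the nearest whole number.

3413

Var(Ŷ_str) = Σₕ Nₕ²(1 − fₕ)sₕ²/nₕ.
D: 8127²·(1 − 1921/8127)·281.7/1921 = 7.3960785 × 10^6.
A: 16728²·(1 − 1337/16728)·22.1/1337 = 4.255707 × 10^6.
Sum = 1.1651786 × 10^7.
SE = √(1.1651786 × 10^7) = 3413.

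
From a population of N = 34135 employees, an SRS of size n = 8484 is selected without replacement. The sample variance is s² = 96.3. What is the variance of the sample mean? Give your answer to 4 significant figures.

0.008530

Under SRS without replacement, Var(ȳ) = (1 − f)·s²/n with f = n/N = 8484/34135 = 0.24854255.
Var(ȳ) = (1 − 0.24854255)·96.3/8484 = 0.75145745·0.011350778 = 0.0085296266.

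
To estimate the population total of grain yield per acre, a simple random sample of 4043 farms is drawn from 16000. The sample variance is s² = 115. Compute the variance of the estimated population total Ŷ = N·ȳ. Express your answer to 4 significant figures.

5.442 × 10^6

Var(Ŷ) = N²·Var(ȳ) = N²·(1 − n/N)·s²/n.
f = 4043/16000 = 0.25268750; Var(ȳ) = 0.74731250·115/4043 = 0.021256725.
Var(Ŷ) = 16000² · 0.021256725 = 5.4417216 × 10^6.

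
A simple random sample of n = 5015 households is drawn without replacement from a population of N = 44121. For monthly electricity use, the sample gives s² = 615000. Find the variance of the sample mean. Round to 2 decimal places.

Under SRS without replacement, Var(ȳ) = (1 − f)·s²/n with f = n/N = 5015/44121 = 0.11366469.
Var(ȳ) = (1 − 0.11366469)·615000/5015 = 0.88633531·122.6321 = 108.69316.

108.69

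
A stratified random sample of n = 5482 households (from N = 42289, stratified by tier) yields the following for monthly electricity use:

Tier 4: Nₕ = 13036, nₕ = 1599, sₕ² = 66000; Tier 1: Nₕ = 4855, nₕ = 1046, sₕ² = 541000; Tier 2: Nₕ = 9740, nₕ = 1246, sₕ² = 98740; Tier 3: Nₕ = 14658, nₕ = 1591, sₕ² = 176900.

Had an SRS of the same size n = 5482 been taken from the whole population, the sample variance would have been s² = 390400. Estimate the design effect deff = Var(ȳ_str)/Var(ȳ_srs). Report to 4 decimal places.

0.3931

Var(ȳ_str) = Σ Wₕ²(1−fₕ)sₕ²/nₕ with Wₕ = Nₕ/42289:
  Tier 4: (13036/42289)²·(1−1599/13036)·66000/1599 = 3.4410986
  Tier 1: (4855/42289)²·(1−1046/4855)·541000/1046 = 5.3482408
  Tier 2: (9740/42289)²·(1−1246/9740)·98740/1246 = 3.6659916
  Tier 3: (14658/42289)²·(1−1591/14658)·176900/1591 = 11.9084
  → Var(ȳ_str) = 24.363731.
Var(ȳ_srs) = (1 − 5482/42289)·390400/5482 = 61.98317.
deff = 24.363731 / 61.98317 = 0.3931.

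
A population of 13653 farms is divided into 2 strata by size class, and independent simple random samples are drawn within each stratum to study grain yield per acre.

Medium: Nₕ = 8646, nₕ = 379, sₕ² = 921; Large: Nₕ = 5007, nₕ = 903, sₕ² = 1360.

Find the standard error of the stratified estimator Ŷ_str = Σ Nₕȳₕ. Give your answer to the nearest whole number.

14305

Var(Ŷ_str) = Σₕ Nₕ²(1 − fₕ)sₕ²/nₕ.
Medium: 8646²·(1 − 379/8646)·921/379 = 1.7369351 × 10^8.
Large: 5007²·(1 − 903/5007)·1360/903 = 3.094825 × 10^7.
Sum = 2.0464176 × 10^8.
SE = √(2.0464176 × 10^8) = 14305.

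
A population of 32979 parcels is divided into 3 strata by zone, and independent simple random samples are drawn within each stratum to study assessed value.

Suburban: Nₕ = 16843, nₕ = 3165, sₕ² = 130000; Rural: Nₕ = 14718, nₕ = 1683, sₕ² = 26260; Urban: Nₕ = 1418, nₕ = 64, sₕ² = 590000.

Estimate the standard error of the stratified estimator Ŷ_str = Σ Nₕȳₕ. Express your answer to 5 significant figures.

173650

Var(Ŷ_str) = Σₕ Nₕ²(1 − fₕ)sₕ²/nₕ.
Suburban: 16843²·(1 − 3165/16843)·130000/3165 = 9.4626262 × 10^9.
Rural: 14718²·(1 − 1683/14718)·26260/1683 = 2.9934392 × 10^9.
Urban: 1418²·(1 − 64/1418)·590000/64 = 1.7699742 × 10^10.
Sum = 3.0155807 × 10^10.
SE = √(3.0155807 × 10^10) = 173650.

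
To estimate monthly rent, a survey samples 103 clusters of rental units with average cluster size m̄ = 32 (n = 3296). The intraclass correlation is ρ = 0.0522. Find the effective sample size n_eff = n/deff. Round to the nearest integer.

deff = 1 + (32 − 1)·0.0522 = 1 + 1.6182 = 2.6182.
n_eff = 3296 / 2.6182 = 1259.

1259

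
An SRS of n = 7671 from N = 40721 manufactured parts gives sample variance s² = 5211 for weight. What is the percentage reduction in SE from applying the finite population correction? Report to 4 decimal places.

f = n/N = 7671/40721 = 0.18837946.
SE_no-fpc = √(s²/n) = 0.82420367; SE_fpc = √((1−f)s²/n) = 0.74252496.
Ratio = √(1−f) = 0.90089985. Reduction = 100·(1 − 0.90089985) = 9.9100%.

9.9100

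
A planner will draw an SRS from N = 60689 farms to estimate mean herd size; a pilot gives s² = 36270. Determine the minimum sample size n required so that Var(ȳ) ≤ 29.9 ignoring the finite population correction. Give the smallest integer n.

Without fpc, n₀ = s²/D = 36270/29.9 = 1213.0435.
Rounding up, n = 1214.

1214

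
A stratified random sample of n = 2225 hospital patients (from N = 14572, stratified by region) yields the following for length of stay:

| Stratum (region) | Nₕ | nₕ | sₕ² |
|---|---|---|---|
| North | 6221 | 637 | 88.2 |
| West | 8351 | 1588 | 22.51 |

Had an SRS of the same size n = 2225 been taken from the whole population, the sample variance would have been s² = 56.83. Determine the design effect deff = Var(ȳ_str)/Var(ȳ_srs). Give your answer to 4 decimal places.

1.2209

Var(ȳ_str) = Σ Wₕ²(1−fₕ)sₕ²/nₕ with Wₕ = Nₕ/14572:
  North: (6221/14572)²·(1−637/6221)·88.2/637 = 0.022651472
  West: (8351/14572)²·(1−1588/8351)·22.51/1588 = 0.0037702013
  → Var(ȳ_str) = 0.026421673.
Var(ȳ_srs) = (1 − 2225/14572)·56.83/2225 = 0.021641628.
deff = 0.026421673 / 0.021641628 = 1.2209.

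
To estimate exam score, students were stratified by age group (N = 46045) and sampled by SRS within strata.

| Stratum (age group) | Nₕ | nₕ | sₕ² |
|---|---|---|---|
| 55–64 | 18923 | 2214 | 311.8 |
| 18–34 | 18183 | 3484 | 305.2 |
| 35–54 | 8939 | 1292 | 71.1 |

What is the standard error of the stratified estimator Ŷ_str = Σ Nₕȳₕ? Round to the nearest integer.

Var(Ŷ_str) = Σₕ Nₕ²(1 − fₕ)sₕ²/nₕ.
55–64: 18923²·(1 − 2214/18923)·311.8/2214 = 4.452859 × 10^7.
18–34: 18183²·(1 − 3484/18183)·305.2/3484 = 2.3413143 × 10^7.
35–54: 8939²·(1 − 1292/8939)·71.1/1292 = 3.7617256 × 10^6.
Sum = 7.1703459 × 10^7.
SE = √(7.1703459 × 10^7) = 8468.

8468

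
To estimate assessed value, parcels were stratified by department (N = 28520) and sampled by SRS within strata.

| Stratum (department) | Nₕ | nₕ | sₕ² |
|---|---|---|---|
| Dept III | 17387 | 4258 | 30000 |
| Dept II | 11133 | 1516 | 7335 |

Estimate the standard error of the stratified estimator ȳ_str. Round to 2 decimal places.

Var(ȳ_str) = Σₕ Wₕ²(1 − fₕ)sₕ²/nₕ with Wₕ = Nₕ/N, N = 28520.
Dept III: Wₕ = 0.60964236; term = 0.60964236²·(1 − 0.24489561)·30000/4258 = 1.9773013.
Dept II: Wₕ = 0.39035764; term = 0.39035764²·(1 − 0.13617174)·7335/1516 = 0.63687426.
Sum = 2.6141756.
SE = √(2.6141756) = 1.62.

1.62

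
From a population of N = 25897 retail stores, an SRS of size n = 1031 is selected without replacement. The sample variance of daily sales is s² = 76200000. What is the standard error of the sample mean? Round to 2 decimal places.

266.40

Under SRS without replacement, Var(ȳ) = (1 − f)·s²/n with f = n/N = 1031/25897 = 0.03981156.
Var(ȳ) = (1 − 0.03981156)·76200000/1031 = 0.96018844·73908.826 = 70966.401.
SE(ȳ) = √(70966.401) = 266.40.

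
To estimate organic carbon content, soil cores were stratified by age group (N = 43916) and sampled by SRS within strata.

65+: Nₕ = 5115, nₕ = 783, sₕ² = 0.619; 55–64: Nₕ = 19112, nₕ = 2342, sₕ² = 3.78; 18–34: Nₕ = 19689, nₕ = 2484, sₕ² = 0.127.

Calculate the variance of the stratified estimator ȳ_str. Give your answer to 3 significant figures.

2.86 × 10^-4

Var(ȳ_str) = Σₕ Wₕ²(1 − fₕ)sₕ²/nₕ with Wₕ = Nₕ/N, N = 43916.
65+: Wₕ = 0.11647236; term = 0.11647236²·(1 − 0.15307918)·0.619/783 = 9.0827512 × 10^-6.
55–64: Wₕ = 0.43519446; term = 0.43519446²·(1 − 0.12254081)·3.78/2342 = 2.6822457 × 10^-4.
18–34: Wₕ = 0.44833318; term = 0.44833318²·(1 − 0.12616182)·0.127/2484 = 8.9801773 × 10^-6.
Sum = 2.862875 × 10^-4.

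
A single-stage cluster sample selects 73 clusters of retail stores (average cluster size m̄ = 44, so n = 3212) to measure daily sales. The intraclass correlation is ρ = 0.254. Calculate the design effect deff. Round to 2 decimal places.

11.92

deff = 1 + (44 − 1)·0.254 = 1 + 10.922 = 11.922.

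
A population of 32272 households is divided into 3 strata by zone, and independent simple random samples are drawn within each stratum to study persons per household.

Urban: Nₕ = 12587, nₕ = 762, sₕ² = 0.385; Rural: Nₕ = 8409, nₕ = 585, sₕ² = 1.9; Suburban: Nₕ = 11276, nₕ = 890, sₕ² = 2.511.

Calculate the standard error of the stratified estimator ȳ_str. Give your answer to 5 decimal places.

Var(ȳ_str) = Σₕ Wₕ²(1 − fₕ)sₕ²/nₕ with Wₕ = Nₕ/N, N = 32272.
Urban: Wₕ = 0.39002851; term = 0.39002851²·(1 − 0.06053865)·0.385/762 = 7.220668 × 10^-5.
Rural: Wₕ = 0.26056644; term = 0.26056644²·(1 − 0.06956832)·1.9/585 = 2.0517251 × 10^-4.
Suburban: Wₕ = 0.34940506; term = 0.34940506²·(1 − 0.07892870)·2.511/890 = 3.1725489 × 10^-4.
Sum = 5.9463408 × 10^-4.
SE = √(5.9463408 × 10^-4) = 0.02439.

0.02439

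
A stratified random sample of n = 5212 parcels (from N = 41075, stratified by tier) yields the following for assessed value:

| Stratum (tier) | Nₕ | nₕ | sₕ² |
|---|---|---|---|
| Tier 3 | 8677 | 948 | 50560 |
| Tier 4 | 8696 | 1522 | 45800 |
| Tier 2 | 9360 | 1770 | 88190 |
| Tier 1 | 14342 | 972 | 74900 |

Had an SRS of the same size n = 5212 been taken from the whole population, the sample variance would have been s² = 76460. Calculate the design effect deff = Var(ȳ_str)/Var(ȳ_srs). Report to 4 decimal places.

1.0999

Var(ȳ_str) = Σ Wₕ²(1−fₕ)sₕ²/nₕ with Wₕ = Nₕ/41075:
  Tier 3: (8677/41075)²·(1−948/8677)·50560/948 = 2.1200031
  Tier 4: (8696/41075)²·(1−1522/8696)·45800/1522 = 1.1126961
  Tier 2: (9360/41075)²·(1−1770/9360)·88190/1770 = 2.0980148
  Tier 1: (14342/41075)²·(1−972/14342)·74900/972 = 8.7579313
  → Var(ȳ_str) = 14.088645.
Var(ȳ_srs) = (1 − 5212/41075)·76460/5212 = 12.808519.
deff = 14.088645 / 12.808519 = 1.0999.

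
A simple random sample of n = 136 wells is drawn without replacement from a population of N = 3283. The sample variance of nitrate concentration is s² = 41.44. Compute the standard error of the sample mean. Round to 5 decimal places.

Under SRS without replacement, Var(ȳ) = (1 − f)·s²/n with f = n/N = 136/3283 = 0.04142553.
Var(ȳ) = (1 − 0.04142553)·41.44/136 = 0.95857447·0.30470588 = 0.29208328.
SE(ȳ) = √(0.29208328) = 0.54045.

0.54045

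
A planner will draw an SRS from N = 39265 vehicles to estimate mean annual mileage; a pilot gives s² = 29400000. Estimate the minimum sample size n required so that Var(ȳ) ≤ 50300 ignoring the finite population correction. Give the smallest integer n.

Without fpc, n₀ = s²/D = 29400000/50300 = 584.4930.
Rounding up, n = 585.

585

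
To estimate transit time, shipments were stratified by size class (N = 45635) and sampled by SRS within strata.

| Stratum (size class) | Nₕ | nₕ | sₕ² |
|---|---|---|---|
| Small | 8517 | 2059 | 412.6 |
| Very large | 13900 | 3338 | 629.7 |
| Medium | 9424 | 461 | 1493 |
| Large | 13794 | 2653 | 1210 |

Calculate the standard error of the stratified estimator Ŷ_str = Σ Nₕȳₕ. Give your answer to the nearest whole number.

Var(Ŷ_str) = Σₕ Nₕ²(1 − fₕ)sₕ²/nₕ.
Small: 8517²·(1 − 2059/8517)·412.6/2059 = 1.1021928 × 10^7.
Very large: 13900²·(1 − 3338/13900)·629.7/3338 = 2.7695444 × 10^7.
Medium: 9424²·(1 − 461/9424)·1493/461 = 2.7355683 × 10^8.
Large: 13794²·(1 − 2653/13794)·1210/2653 = 7.0091042 × 10^7.
Sum = 3.8236524 × 10^8.
SE = √(3.8236524 × 10^8) = 19554.

19554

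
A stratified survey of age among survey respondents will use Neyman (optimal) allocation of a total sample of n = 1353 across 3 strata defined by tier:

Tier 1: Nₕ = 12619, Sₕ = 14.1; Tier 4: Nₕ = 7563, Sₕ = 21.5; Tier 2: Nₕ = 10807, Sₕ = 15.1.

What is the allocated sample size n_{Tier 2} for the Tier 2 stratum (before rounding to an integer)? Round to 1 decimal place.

Neyman allocation: nₕ = n·NₕSₕ / Σⱼ NⱼSⱼ.
Σ NⱼSⱼ = 12619·14.1 + 7563·21.5 + 10807·15.1 = 503718.1.
n_{Tier 2} = 1353·10807·15.1 / 503718.1 = 438.3.

438.3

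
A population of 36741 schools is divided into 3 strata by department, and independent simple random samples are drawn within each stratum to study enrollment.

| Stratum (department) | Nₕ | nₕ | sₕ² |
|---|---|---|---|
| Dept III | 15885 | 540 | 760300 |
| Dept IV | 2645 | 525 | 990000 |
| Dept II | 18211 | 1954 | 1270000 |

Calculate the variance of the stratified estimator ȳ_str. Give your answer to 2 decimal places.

Var(ȳ_str) = Σₕ Wₕ²(1 − fₕ)sₕ²/nₕ with Wₕ = Nₕ/N, N = 36741.
Dept III: Wₕ = 0.43235078; term = 0.43235078²·(1 − 0.03399433)·760300/540 = 254.23972.
Dept IV: Wₕ = 0.07199042; term = 0.07199042²·(1 − 0.19848771)·990000/525 = 7.8331327.
Dept II: Wₕ = 0.49565880; term = 0.49565880²·(1 − 0.10729779)·1270000/1954 = 142.54481.
Sum = 404.61766.

404.62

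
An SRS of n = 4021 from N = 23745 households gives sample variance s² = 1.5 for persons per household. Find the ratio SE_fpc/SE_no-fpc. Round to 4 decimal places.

0.9114

f = n/N = 4021/23745 = 0.16934091.
SE_no-fpc = √(s²/n) = 0.019314283; SE_fpc = √((1−f)s²/n) = 0.017603134.
Ratio = √(1−f) = 0.91140501.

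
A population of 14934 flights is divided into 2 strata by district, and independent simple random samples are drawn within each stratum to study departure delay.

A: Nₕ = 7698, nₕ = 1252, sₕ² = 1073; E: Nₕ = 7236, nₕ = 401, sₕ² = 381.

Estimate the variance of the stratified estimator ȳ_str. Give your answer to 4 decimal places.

Var(ȳ_str) = Σₕ Wₕ²(1 − fₕ)sₕ²/nₕ with Wₕ = Nₕ/N, N = 14934.
A: Wₕ = 0.51546806; term = 0.51546806²·(1 − 0.16263965)·1073/1252 = 0.19068271.
E: Wₕ = 0.48453194; term = 0.48453194²·(1 − 0.05541736)·381/401 = 0.21070041.
Sum = 0.40138312.

0.4014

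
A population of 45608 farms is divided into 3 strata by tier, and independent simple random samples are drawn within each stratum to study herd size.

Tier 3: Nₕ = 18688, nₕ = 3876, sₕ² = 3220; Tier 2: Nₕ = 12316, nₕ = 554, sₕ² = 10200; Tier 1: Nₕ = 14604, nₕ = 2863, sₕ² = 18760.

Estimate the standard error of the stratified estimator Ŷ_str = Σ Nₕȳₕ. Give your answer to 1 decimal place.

Var(Ŷ_str) = Σₕ Nₕ²(1 − fₕ)sₕ²/nₕ.
Tier 3: 18688²·(1 − 3876/18688)·3220/3876 = 2.2995806 × 10^8.
Tier 2: 12316²·(1 − 554/12316)·10200/554 = 2.6671121 × 10^9.
Tier 1: 14604²·(1 − 2863/14604)·18760/2863 = 1.1235396 × 10^9.
Sum = 4.0206098 × 10^9.
SE = √(4.0206098 × 10^9) = 63408.3.

63408.3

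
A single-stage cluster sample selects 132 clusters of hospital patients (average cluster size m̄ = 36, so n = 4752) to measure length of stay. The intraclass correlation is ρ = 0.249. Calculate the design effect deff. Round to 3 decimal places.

9.715

deff = 1 + (36 − 1)·0.249 = 1 + 8.715 = 9.715.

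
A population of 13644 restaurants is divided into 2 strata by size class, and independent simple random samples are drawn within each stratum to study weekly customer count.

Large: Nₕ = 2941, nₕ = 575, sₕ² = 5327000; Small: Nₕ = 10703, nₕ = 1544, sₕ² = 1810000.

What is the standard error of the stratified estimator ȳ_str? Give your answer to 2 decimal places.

Var(ȳ_str) = Σₕ Wₕ²(1 − fₕ)sₕ²/nₕ with Wₕ = Nₕ/N, N = 13644.
Large: Wₕ = 0.21555262; term = 0.21555262²·(1 − 0.19551173)·5327000/575 = 346.29099.
Small: Wₕ = 0.78444738; term = 0.78444738²·(1 − 0.14425862)·1810000/1544 = 617.30734.
Sum = 963.59833.
SE = √(963.59833) = 31.04.

31.04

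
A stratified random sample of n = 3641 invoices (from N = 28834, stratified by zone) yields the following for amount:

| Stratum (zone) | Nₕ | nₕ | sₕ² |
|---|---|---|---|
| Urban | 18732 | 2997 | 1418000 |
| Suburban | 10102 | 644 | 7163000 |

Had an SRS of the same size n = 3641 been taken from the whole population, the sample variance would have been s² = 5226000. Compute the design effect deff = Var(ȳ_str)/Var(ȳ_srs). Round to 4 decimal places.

Var(ȳ_str) = Σ Wₕ²(1−fₕ)sₕ²/nₕ with Wₕ = Nₕ/28834:
  Urban: (18732/28834)²·(1−2997/18732)·1418000/2997 = 167.73767
  Suburban: (10102/28834)²·(1−644/10102)·7163000/644 = 1278.2211
  → Var(ȳ_str) = 1445.9588.
Var(ȳ_srs) = (1 − 3641/28834)·5226000/3641 = 1254.0756.
deff = 1445.9588 / 1254.0756 = 1.1530.

1.1530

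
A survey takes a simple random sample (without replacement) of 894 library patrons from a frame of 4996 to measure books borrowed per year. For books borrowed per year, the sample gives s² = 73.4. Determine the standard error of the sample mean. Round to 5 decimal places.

Under SRS without replacement, Var(ȳ) = (1 − f)·s²/n with f = n/N = 894/4996 = 0.17894315.
Var(ȳ) = (1 − 0.17894315)·73.4/894 = 0.82105685·0.082102908 = 0.067411155.
SE(ȳ) = √(0.067411155) = 0.25964.

0.25964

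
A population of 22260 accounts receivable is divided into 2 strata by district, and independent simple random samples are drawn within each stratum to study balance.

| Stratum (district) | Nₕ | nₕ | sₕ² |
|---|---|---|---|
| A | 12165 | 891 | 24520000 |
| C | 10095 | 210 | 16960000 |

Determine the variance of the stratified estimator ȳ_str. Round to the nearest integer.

Var(ȳ_str) = Σₕ Wₕ²(1 − fₕ)sₕ²/nₕ with Wₕ = Nₕ/N, N = 22260.
A: Wₕ = 0.54649596; term = 0.54649596²·(1 − 0.07324291)·24520000/891 = 7616.976.
C: Wₕ = 0.45350404; term = 0.45350404²·(1 − 0.02080238)·16960000/210 = 16264.444.
Sum = 23881.42.

23881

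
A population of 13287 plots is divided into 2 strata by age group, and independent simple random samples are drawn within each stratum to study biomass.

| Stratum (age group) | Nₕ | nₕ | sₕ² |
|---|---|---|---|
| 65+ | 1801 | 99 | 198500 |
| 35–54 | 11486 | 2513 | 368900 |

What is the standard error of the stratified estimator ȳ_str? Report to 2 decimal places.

Var(ȳ_str) = Σₕ Wₕ²(1 − fₕ)sₕ²/nₕ with Wₕ = Nₕ/N, N = 13287.
65+: Wₕ = 0.13554602; term = 0.13554602²·(1 − 0.05496946)·198500/99 = 34.813262.
35–54: Wₕ = 0.86445398; term = 0.86445398²·(1 − 0.21878809)·368900/2513 = 85.697623.
Sum = 120.51089.
SE = √(120.51089) = 10.98.

10.98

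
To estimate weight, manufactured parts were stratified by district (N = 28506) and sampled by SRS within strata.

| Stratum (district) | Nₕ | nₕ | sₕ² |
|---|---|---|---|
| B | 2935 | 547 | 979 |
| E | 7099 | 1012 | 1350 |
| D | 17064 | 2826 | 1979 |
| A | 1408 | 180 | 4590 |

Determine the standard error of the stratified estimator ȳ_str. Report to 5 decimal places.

0.59162

Var(ȳ_str) = Σₕ Wₕ²(1 − fₕ)sₕ²/nₕ with Wₕ = Nₕ/N, N = 28506.
B: Wₕ = 0.10296078; term = 0.10296078²·(1 − 0.18637138)·979/547 = 0.015437083.
E: Wₕ = 0.24903529; term = 0.24903529²·(1 − 0.14255529)·1350/1012 = 0.070938365.
D: Wₕ = 0.59861082; term = 0.59861082²·(1 − 0.16561181)·1979/2826 = 0.20937793.
A: Wₕ = 0.04939311; term = 0.04939311²·(1 − 0.12784091)·4590/180 = 0.054258607.
Sum = 0.35001199.
SE = √(0.35001199) = 0.59162.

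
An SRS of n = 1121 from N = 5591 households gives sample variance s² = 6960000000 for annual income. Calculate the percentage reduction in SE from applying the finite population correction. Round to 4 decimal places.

f = n/N = 1121/5591 = 0.20050080.
SE_no-fpc = √(s²/n) = 2491.7348; SE_fpc = √((1−f)s²/n) = 2227.9776.
Ratio = √(1−f) = 0.89414719. Reduction = 100·(1 − 0.89414719) = 10.5853%.

10.5853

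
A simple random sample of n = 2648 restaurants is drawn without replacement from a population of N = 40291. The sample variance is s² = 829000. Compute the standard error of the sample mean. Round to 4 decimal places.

Under SRS without replacement, Var(ȳ) = (1 − f)·s²/n with f = n/N = 2648/40291 = 0.06572187.
Var(ȳ) = (1 − 0.06572187)·829000/2648 = 0.93427813·313.06647 = 292.49115.
SE(ȳ) = √(292.49115) = 17.1024.

17.1024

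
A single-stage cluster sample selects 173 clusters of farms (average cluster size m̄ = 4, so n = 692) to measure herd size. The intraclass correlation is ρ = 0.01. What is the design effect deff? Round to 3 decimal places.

1.030

deff = 1 + (4 − 1)·0.01 = 1 + 0.03 = 1.03.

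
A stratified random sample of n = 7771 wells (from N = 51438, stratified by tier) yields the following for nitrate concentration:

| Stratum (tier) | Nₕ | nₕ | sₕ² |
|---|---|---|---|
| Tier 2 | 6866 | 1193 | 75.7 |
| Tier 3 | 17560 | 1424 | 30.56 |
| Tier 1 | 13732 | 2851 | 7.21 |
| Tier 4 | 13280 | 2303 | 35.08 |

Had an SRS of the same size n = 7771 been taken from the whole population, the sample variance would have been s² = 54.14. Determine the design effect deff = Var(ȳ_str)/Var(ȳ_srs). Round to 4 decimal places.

0.7126

Var(ȳ_str) = Σ Wₕ²(1−fₕ)sₕ²/nₕ with Wₕ = Nₕ/51438:
  Tier 2: (6866/51438)²·(1−1193/6866)·75.7/1193 = 9.3412258 × 10^-4
  Tier 3: (17560/51438)²·(1−1424/17560)·30.56/1424 = 0.0022982412
  Tier 1: (13732/51438)²·(1−2851/13732)·7.21/2851 = 1.4281457 × 10^-4
  Tier 4: (13280/51438)²·(1−2303/13280)·35.08/2303 = 8.3922659 × 10^-4
  → Var(ȳ_str) = 0.0042144049.
Var(ȳ_srs) = (1 − 7771/51438)·54.14/7771 = 0.0059143991.
deff = 0.0042144049 / 0.0059143991 = 0.7126.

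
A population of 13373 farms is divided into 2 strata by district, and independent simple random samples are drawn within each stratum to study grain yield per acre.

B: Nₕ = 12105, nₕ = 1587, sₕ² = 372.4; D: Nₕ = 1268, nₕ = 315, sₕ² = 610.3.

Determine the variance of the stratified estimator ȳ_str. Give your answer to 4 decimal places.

Var(ȳ_str) = Σₕ Wₕ²(1 − fₕ)sₕ²/nₕ with Wₕ = Nₕ/N, N = 13373.
B: Wₕ = 0.90518208; term = 0.90518208²·(1 − 0.13110285)·372.4/1587 = 0.16706021.
D: Wₕ = 0.09481792; term = 0.09481792²·(1 − 0.24842271)·610.3/315 = 0.013091436.
Sum = 0.18015165.

0.1802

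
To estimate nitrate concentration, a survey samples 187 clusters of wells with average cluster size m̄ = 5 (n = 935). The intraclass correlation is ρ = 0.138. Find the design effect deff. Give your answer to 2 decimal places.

1.55

deff = 1 + (5 − 1)·0.138 = 1 + 0.552 = 1.552.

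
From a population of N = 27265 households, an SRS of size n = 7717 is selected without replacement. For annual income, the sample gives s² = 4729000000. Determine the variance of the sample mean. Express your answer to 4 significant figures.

439400

Under SRS without replacement, Var(ȳ) = (1 − f)·s²/n with f = n/N = 7717/27265 = 0.28303686.
Var(ȳ) = (1 − 0.28303686)·4729000000/7717 = 0.71696314·612802.9 = 439357.09.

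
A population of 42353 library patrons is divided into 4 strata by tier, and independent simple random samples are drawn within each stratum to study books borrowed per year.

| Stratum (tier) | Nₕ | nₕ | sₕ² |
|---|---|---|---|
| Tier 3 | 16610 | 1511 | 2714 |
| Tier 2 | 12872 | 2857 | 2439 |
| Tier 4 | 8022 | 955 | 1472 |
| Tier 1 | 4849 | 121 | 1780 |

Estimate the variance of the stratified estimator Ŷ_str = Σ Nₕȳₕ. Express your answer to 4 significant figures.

Var(Ŷ_str) = Σₕ Nₕ²(1 − fₕ)sₕ²/nₕ.
Tier 3: 16610²·(1 − 1511/16610)·2714/1511 = 4.5046722 × 10^8.
Tier 2: 12872²·(1 − 2857/12872)·2439/2857 = 1.1005215 × 10^8.
Tier 4: 8022²·(1 − 955/8022)·1472/955 = 8.7382042 × 10^7.
Tier 1: 4849²·(1 − 121/4849)·1780/121 = 3.3725957 × 10^8.
Sum = 9.8516098 × 10^8.

9.852 × 10^8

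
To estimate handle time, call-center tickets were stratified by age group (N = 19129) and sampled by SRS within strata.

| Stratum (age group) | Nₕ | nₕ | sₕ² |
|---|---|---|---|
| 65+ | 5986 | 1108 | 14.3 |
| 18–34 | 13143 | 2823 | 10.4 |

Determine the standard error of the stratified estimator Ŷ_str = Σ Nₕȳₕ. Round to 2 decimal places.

936.24

Var(Ŷ_str) = Σₕ Nₕ²(1 − fₕ)sₕ²/nₕ.
65+: 5986²·(1 − 1108/5986)·14.3/1108 = 376855.44.
18–34: 13143²·(1 − 2823/13143)·10.4/2823 = 499685.41.
Sum = 876540.85.
SE = √(876540.85) = 936.24.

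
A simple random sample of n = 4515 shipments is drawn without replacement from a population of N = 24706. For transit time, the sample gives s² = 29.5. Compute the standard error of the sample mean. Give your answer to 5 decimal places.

Under SRS without replacement, Var(ȳ) = (1 − f)·s²/n with f = n/N = 4515/24706 = 0.18274913.
Var(ȳ) = (1 − 0.18274913)·29.5/4515 = 0.81725087·0.0065337763 = 0.0053397344.
SE(ȳ) = √(0.0053397344) = 0.07307.

0.07307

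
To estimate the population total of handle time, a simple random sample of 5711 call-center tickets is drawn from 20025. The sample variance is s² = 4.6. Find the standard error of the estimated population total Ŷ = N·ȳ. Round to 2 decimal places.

480.50

Var(Ŷ) = N²·Var(ȳ) = N²·(1 − n/N)·s²/n.
f = 5711/20025 = 0.28519351; Var(ȳ) = 0.71480649·4.6/5711 = 5.7575028 × 10^-4.
Var(Ŷ) = 20025² · (5.7575028 × 10^-4) = 230876.22.
SE(Ŷ) = √(230876.22) = 480.50.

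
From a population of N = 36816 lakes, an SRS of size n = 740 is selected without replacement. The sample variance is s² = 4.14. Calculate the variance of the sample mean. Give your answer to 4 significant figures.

0.005482

Under SRS without replacement, Var(ȳ) = (1 − f)·s²/n with f = n/N = 740/36816 = 0.02009996.
Var(ȳ) = (1 − 0.02009996)·4.14/740 = 0.97990004·0.0055945946 = 0.0054821435.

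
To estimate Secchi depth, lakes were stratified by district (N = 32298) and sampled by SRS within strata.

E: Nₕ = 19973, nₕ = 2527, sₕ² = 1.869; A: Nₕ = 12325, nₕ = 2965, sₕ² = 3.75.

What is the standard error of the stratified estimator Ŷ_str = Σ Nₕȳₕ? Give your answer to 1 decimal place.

635.3

Var(Ŷ_str) = Σₕ Nₕ²(1 − fₕ)sₕ²/nₕ.
E: 19973²·(1 − 2527/19973)·1.869/2527 = 257717.1.
A: 12325²·(1 − 2965/12325)·3.75/2965 = 145904.72.
Sum = 403621.82.
SE = √(403621.82) = 635.3.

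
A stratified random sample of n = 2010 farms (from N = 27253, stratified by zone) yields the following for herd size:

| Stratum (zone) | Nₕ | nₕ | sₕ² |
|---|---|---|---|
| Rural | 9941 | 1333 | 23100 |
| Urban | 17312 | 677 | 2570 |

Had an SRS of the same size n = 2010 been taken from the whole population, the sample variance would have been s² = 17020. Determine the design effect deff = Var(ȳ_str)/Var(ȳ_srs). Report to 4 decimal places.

Var(ȳ_str) = Σ Wₕ²(1−fₕ)sₕ²/nₕ with Wₕ = Nₕ/27253:
  Rural: (9941/27253)²·(1−1333/9941)·23100/1333 = 1.9965745
  Urban: (17312/27253)²·(1−677/17312)·2570/677 = 1.4719256
  → Var(ȳ_str) = 3.4685001.
Var(ȳ_srs) = (1 − 2010/27253)·17020/2010 = 7.8431433.
deff = 3.4685001 / 7.8431433 = 0.4422.

0.4422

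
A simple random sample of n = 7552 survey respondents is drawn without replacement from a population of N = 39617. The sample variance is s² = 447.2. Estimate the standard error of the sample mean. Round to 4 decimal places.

0.2189

Under SRS without replacement, Var(ȳ) = (1 − f)·s²/n with f = n/N = 7552/39617 = 0.19062524.
Var(ȳ) = (1 − 0.19062524)·447.2/7552 = 0.80937476·0.059216102 = 0.047928018.
SE(ȳ) = √(0.047928018) = 0.2189.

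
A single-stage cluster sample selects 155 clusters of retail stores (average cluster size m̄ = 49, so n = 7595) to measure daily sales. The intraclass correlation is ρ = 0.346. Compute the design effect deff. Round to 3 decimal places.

deff = 1 + (49 − 1)·0.346 = 1 + 16.608 = 17.608.

17.608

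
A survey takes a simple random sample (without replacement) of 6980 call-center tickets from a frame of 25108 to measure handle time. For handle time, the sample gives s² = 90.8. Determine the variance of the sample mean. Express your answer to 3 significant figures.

Under SRS without replacement, Var(ȳ) = (1 − f)·s²/n with f = n/N = 6980/25108 = 0.27799904.
Var(ȳ) = (1 − 0.27799904)·90.8/6980 = 0.72200096·0.013008596 = 0.0093922187.

0.00939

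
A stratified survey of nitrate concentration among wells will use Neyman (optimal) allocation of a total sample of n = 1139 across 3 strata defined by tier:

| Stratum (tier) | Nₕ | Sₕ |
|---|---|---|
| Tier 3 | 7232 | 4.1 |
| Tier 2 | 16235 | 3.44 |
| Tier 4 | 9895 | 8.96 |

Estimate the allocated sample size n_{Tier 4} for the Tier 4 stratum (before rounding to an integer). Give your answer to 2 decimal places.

Neyman allocation: nₕ = n·NₕSₕ / Σⱼ NⱼSⱼ.
Σ NⱼSⱼ = 7232·4.1 + 16235·3.44 + 9895·8.96 = 174158.8.
n_{Tier 4} = 1139·9895·8.96 / 174158.8 = 579.83.

579.83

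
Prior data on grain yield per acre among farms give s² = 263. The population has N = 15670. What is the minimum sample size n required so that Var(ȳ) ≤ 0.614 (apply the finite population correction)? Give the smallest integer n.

417

Without fpc, n₀ = s²/D = 263/0.614 = 428.3388.
With fpc, (1 − n/N)·s²/n ≤ D requires n ≥ n₀/(1 + n₀/N) = 428.3388/(1 + 428.3388/15670) = 416.9417.
Rounding up, n = 417.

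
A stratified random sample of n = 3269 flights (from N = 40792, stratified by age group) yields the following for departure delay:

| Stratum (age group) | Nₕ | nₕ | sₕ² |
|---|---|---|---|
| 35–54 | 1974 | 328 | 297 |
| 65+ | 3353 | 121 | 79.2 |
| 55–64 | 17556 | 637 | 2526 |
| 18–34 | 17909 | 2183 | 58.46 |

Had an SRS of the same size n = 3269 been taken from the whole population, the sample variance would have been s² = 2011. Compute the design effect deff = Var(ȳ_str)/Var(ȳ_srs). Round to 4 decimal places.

Var(ȳ_str) = Σ Wₕ²(1−fₕ)sₕ²/nₕ with Wₕ = Nₕ/40792:
  35–54: (1974/40792)²·(1−328/1974)·297/328 = 0.0017681112
  65+: (3353/40792)²·(1−121/3353)·79.2/121 = 0.0042627977
  55–64: (17556/40792)²·(1−637/17556)·2526/637 = 0.7078548
  18–34: (17909/40792)²·(1−2183/17909)·58.46/2183 = 0.0045325717
  → Var(ȳ_str) = 0.71841828.
Var(ȳ_srs) = (1 − 3269/40792)·2011/3269 = 0.56587395.
deff = 0.71841828 / 0.56587395 = 1.2696.

1.2696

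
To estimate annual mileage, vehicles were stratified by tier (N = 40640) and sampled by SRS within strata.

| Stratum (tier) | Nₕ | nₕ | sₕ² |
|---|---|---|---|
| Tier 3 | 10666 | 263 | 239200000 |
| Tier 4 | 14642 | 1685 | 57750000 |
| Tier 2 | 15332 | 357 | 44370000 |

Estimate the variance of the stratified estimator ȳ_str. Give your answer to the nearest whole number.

Var(ȳ_str) = Σₕ Wₕ²(1 − fₕ)sₕ²/nₕ with Wₕ = Nₕ/N, N = 40640.
Tier 3: Wₕ = 0.26245079; term = 0.26245079²·(1 − 0.02465779)·239200000/263 = 61102.391.
Tier 4: Wₕ = 0.36028543; term = 0.36028543²·(1 − 0.11507991)·57750000/1685 = 3936.8561.
Tier 2: Wₕ = 0.37726378; term = 0.37726378²·(1 − 0.02328463)·44370000/357 = 17277.442.
Sum = 82316.689.

82317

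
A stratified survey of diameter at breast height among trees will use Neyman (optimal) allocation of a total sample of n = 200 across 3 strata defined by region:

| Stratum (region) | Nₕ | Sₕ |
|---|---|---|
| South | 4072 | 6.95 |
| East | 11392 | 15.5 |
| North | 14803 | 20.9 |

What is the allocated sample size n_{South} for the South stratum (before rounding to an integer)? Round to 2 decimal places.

11.01

Neyman allocation: nₕ = n·NₕSₕ / Σⱼ NⱼSⱼ.
Σ NⱼSⱼ = 4072·6.95 + 11392·15.5 + 14803·20.9 = 514259.1.
n_{South} = 200·4072·6.95 / 514259.1 = 11.01.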